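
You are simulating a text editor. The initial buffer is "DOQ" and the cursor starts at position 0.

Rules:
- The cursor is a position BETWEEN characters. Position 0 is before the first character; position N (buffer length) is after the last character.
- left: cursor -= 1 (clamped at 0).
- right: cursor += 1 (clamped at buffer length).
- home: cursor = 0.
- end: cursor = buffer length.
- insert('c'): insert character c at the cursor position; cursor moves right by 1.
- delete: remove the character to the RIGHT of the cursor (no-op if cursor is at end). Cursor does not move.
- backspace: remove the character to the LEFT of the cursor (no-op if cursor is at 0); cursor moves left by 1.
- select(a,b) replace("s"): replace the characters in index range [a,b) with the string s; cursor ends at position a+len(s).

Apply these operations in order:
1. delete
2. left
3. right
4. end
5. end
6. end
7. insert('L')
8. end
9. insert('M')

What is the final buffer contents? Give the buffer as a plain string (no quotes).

Answer: OQLM

Derivation:
After op 1 (delete): buf='OQ' cursor=0
After op 2 (left): buf='OQ' cursor=0
After op 3 (right): buf='OQ' cursor=1
After op 4 (end): buf='OQ' cursor=2
After op 5 (end): buf='OQ' cursor=2
After op 6 (end): buf='OQ' cursor=2
After op 7 (insert('L')): buf='OQL' cursor=3
After op 8 (end): buf='OQL' cursor=3
After op 9 (insert('M')): buf='OQLM' cursor=4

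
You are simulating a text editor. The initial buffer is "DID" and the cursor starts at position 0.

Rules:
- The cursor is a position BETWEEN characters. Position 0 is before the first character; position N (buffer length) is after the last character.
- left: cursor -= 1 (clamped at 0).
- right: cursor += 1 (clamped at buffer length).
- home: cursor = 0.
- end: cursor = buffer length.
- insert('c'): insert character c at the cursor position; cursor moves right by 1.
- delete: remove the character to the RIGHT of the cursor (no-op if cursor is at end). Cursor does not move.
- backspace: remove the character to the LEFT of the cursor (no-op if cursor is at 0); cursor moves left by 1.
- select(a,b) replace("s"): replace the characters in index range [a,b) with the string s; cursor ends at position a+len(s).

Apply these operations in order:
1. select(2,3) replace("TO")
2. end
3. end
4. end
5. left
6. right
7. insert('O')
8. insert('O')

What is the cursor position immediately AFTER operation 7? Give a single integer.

Answer: 5

Derivation:
After op 1 (select(2,3) replace("TO")): buf='DITO' cursor=4
After op 2 (end): buf='DITO' cursor=4
After op 3 (end): buf='DITO' cursor=4
After op 4 (end): buf='DITO' cursor=4
After op 5 (left): buf='DITO' cursor=3
After op 6 (right): buf='DITO' cursor=4
After op 7 (insert('O')): buf='DITOO' cursor=5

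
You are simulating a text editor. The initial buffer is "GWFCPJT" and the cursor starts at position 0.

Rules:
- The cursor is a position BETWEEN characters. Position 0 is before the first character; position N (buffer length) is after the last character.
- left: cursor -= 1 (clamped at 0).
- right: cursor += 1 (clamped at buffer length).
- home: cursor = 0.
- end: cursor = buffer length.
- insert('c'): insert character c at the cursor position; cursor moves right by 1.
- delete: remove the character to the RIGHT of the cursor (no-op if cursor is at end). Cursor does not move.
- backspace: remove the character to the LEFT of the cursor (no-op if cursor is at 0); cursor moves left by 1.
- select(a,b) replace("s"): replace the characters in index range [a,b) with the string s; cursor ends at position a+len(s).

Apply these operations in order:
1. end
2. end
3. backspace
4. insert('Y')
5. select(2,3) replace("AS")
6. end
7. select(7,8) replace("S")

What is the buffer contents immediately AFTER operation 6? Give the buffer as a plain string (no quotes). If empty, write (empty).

After op 1 (end): buf='GWFCPJT' cursor=7
After op 2 (end): buf='GWFCPJT' cursor=7
After op 3 (backspace): buf='GWFCPJ' cursor=6
After op 4 (insert('Y')): buf='GWFCPJY' cursor=7
After op 5 (select(2,3) replace("AS")): buf='GWASCPJY' cursor=4
After op 6 (end): buf='GWASCPJY' cursor=8

Answer: GWASCPJY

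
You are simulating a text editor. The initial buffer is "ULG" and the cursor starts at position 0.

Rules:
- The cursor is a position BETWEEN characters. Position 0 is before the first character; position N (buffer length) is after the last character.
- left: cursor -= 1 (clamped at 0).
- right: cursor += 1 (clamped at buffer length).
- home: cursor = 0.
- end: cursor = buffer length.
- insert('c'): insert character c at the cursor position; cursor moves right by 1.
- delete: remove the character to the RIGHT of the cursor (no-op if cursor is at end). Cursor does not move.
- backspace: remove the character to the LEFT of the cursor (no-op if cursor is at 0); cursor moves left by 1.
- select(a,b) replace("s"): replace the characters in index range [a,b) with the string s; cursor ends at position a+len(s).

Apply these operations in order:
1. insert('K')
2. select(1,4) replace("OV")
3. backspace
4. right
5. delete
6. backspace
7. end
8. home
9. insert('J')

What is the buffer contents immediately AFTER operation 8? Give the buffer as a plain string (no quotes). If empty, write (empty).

Answer: K

Derivation:
After op 1 (insert('K')): buf='KULG' cursor=1
After op 2 (select(1,4) replace("OV")): buf='KOV' cursor=3
After op 3 (backspace): buf='KO' cursor=2
After op 4 (right): buf='KO' cursor=2
After op 5 (delete): buf='KO' cursor=2
After op 6 (backspace): buf='K' cursor=1
After op 7 (end): buf='K' cursor=1
After op 8 (home): buf='K' cursor=0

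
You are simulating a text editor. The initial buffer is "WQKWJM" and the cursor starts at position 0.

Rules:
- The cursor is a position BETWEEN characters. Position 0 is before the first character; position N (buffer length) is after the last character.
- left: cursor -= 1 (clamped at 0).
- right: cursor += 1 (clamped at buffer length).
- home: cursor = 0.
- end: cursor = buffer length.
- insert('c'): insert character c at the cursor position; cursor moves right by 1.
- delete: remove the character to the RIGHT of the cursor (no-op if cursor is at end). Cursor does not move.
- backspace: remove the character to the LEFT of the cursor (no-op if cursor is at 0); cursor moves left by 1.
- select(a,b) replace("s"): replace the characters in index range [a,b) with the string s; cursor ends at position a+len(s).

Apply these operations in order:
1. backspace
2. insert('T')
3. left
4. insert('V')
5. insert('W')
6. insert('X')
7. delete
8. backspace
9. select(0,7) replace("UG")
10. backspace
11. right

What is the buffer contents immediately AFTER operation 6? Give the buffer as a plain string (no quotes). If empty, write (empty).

After op 1 (backspace): buf='WQKWJM' cursor=0
After op 2 (insert('T')): buf='TWQKWJM' cursor=1
After op 3 (left): buf='TWQKWJM' cursor=0
After op 4 (insert('V')): buf='VTWQKWJM' cursor=1
After op 5 (insert('W')): buf='VWTWQKWJM' cursor=2
After op 6 (insert('X')): buf='VWXTWQKWJM' cursor=3

Answer: VWXTWQKWJM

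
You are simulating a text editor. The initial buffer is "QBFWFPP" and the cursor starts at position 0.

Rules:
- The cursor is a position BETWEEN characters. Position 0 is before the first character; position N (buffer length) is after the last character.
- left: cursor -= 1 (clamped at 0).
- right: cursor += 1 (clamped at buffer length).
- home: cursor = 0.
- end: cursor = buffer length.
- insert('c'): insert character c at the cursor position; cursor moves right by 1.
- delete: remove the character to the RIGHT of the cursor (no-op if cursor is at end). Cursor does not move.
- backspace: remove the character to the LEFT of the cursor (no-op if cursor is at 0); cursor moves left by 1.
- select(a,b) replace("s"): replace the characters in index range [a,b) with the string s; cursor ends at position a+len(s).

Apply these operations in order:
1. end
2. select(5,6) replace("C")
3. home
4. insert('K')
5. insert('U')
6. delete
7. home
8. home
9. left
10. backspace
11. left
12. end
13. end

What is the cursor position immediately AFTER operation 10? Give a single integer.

After op 1 (end): buf='QBFWFPP' cursor=7
After op 2 (select(5,6) replace("C")): buf='QBFWFCP' cursor=6
After op 3 (home): buf='QBFWFCP' cursor=0
After op 4 (insert('K')): buf='KQBFWFCP' cursor=1
After op 5 (insert('U')): buf='KUQBFWFCP' cursor=2
After op 6 (delete): buf='KUBFWFCP' cursor=2
After op 7 (home): buf='KUBFWFCP' cursor=0
After op 8 (home): buf='KUBFWFCP' cursor=0
After op 9 (left): buf='KUBFWFCP' cursor=0
After op 10 (backspace): buf='KUBFWFCP' cursor=0

Answer: 0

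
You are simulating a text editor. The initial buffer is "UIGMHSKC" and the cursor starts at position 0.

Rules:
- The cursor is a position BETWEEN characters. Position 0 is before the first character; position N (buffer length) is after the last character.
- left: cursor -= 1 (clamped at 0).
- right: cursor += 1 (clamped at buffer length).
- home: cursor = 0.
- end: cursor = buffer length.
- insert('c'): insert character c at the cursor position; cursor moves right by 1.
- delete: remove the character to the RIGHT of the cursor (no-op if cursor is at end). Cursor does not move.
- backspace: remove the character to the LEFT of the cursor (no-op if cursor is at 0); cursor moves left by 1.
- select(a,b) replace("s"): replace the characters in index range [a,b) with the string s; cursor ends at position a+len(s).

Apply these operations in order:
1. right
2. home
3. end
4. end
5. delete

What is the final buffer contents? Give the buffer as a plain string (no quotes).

Answer: UIGMHSKC

Derivation:
After op 1 (right): buf='UIGMHSKC' cursor=1
After op 2 (home): buf='UIGMHSKC' cursor=0
After op 3 (end): buf='UIGMHSKC' cursor=8
After op 4 (end): buf='UIGMHSKC' cursor=8
After op 5 (delete): buf='UIGMHSKC' cursor=8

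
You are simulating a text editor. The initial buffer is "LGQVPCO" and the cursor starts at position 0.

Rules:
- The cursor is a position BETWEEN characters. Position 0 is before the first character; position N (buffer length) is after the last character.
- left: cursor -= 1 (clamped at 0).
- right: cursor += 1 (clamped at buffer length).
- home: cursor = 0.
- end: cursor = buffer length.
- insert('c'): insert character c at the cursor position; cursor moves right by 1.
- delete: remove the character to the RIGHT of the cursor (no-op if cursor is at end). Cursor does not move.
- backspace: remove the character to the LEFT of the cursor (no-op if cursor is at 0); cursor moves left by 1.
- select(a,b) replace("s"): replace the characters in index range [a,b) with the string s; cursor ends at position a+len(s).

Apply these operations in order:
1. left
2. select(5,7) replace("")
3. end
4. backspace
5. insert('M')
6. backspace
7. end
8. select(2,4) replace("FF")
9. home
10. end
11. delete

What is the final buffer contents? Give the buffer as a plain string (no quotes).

Answer: LGFF

Derivation:
After op 1 (left): buf='LGQVPCO' cursor=0
After op 2 (select(5,7) replace("")): buf='LGQVP' cursor=5
After op 3 (end): buf='LGQVP' cursor=5
After op 4 (backspace): buf='LGQV' cursor=4
After op 5 (insert('M')): buf='LGQVM' cursor=5
After op 6 (backspace): buf='LGQV' cursor=4
After op 7 (end): buf='LGQV' cursor=4
After op 8 (select(2,4) replace("FF")): buf='LGFF' cursor=4
After op 9 (home): buf='LGFF' cursor=0
After op 10 (end): buf='LGFF' cursor=4
After op 11 (delete): buf='LGFF' cursor=4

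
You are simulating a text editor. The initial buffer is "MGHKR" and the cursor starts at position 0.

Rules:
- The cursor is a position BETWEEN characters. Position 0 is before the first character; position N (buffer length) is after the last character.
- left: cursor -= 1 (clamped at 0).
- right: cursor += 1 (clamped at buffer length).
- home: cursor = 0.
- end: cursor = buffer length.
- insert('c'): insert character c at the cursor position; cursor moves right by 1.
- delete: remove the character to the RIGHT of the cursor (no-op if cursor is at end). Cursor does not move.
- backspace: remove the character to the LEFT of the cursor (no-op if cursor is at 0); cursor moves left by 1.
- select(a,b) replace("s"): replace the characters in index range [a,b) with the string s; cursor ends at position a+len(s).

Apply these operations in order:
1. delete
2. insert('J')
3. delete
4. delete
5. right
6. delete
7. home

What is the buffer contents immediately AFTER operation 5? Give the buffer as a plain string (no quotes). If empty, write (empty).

Answer: JKR

Derivation:
After op 1 (delete): buf='GHKR' cursor=0
After op 2 (insert('J')): buf='JGHKR' cursor=1
After op 3 (delete): buf='JHKR' cursor=1
After op 4 (delete): buf='JKR' cursor=1
After op 5 (right): buf='JKR' cursor=2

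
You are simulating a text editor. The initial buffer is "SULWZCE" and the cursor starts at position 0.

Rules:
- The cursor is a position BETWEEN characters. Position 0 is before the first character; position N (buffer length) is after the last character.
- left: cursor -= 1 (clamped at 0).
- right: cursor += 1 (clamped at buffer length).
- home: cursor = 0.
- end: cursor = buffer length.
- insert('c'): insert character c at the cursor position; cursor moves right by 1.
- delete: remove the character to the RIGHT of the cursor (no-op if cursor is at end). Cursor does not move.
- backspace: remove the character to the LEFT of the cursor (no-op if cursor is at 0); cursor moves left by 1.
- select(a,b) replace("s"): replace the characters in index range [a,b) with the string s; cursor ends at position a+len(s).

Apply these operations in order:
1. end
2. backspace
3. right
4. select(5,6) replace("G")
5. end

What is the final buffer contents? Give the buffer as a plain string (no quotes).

After op 1 (end): buf='SULWZCE' cursor=7
After op 2 (backspace): buf='SULWZC' cursor=6
After op 3 (right): buf='SULWZC' cursor=6
After op 4 (select(5,6) replace("G")): buf='SULWZG' cursor=6
After op 5 (end): buf='SULWZG' cursor=6

Answer: SULWZG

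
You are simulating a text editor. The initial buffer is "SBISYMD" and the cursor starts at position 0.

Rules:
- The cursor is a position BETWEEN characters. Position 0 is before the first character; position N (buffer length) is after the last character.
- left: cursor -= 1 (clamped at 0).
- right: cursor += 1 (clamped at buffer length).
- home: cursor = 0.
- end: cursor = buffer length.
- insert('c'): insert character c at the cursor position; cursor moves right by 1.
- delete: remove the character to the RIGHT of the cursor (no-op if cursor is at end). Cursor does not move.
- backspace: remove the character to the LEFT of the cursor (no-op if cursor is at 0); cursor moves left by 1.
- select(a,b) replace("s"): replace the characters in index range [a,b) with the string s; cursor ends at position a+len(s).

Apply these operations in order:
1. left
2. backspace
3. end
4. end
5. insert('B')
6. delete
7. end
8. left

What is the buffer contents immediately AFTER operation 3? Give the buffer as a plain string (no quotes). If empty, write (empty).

After op 1 (left): buf='SBISYMD' cursor=0
After op 2 (backspace): buf='SBISYMD' cursor=0
After op 3 (end): buf='SBISYMD' cursor=7

Answer: SBISYMD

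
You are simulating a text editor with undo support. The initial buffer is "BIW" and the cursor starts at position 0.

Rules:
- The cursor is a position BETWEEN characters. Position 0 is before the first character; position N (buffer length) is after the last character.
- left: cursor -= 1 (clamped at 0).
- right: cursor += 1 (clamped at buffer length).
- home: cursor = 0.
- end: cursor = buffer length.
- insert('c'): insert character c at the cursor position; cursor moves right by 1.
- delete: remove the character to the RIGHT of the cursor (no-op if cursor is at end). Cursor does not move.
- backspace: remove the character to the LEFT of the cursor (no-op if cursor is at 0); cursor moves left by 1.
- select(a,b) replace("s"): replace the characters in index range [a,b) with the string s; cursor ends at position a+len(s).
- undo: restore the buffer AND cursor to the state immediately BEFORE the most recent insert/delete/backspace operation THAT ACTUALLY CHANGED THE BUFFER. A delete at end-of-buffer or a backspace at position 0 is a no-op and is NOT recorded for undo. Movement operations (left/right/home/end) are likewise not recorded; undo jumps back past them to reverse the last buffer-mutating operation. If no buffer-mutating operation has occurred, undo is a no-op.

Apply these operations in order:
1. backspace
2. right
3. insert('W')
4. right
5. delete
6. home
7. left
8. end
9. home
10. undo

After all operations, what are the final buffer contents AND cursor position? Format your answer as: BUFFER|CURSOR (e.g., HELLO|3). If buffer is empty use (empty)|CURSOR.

After op 1 (backspace): buf='BIW' cursor=0
After op 2 (right): buf='BIW' cursor=1
After op 3 (insert('W')): buf='BWIW' cursor=2
After op 4 (right): buf='BWIW' cursor=3
After op 5 (delete): buf='BWI' cursor=3
After op 6 (home): buf='BWI' cursor=0
After op 7 (left): buf='BWI' cursor=0
After op 8 (end): buf='BWI' cursor=3
After op 9 (home): buf='BWI' cursor=0
After op 10 (undo): buf='BWIW' cursor=3

Answer: BWIW|3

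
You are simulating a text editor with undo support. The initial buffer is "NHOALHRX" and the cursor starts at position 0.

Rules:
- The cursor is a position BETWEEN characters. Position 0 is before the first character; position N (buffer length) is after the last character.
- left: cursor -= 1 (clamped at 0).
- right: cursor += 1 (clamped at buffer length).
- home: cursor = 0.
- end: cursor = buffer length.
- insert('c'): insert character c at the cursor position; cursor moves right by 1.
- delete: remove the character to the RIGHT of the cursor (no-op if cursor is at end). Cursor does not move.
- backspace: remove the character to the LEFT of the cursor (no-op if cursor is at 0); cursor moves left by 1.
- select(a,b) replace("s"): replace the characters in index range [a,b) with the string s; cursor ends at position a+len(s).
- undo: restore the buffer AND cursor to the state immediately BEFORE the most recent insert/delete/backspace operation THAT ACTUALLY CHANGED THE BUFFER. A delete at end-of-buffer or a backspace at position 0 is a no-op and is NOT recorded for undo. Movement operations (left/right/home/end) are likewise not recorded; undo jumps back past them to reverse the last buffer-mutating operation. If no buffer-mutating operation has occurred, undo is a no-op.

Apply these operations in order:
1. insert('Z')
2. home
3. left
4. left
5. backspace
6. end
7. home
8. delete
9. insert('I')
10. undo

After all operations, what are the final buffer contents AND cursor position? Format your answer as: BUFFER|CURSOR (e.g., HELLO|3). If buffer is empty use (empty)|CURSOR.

Answer: NHOALHRX|0

Derivation:
After op 1 (insert('Z')): buf='ZNHOALHRX' cursor=1
After op 2 (home): buf='ZNHOALHRX' cursor=0
After op 3 (left): buf='ZNHOALHRX' cursor=0
After op 4 (left): buf='ZNHOALHRX' cursor=0
After op 5 (backspace): buf='ZNHOALHRX' cursor=0
After op 6 (end): buf='ZNHOALHRX' cursor=9
After op 7 (home): buf='ZNHOALHRX' cursor=0
After op 8 (delete): buf='NHOALHRX' cursor=0
After op 9 (insert('I')): buf='INHOALHRX' cursor=1
After op 10 (undo): buf='NHOALHRX' cursor=0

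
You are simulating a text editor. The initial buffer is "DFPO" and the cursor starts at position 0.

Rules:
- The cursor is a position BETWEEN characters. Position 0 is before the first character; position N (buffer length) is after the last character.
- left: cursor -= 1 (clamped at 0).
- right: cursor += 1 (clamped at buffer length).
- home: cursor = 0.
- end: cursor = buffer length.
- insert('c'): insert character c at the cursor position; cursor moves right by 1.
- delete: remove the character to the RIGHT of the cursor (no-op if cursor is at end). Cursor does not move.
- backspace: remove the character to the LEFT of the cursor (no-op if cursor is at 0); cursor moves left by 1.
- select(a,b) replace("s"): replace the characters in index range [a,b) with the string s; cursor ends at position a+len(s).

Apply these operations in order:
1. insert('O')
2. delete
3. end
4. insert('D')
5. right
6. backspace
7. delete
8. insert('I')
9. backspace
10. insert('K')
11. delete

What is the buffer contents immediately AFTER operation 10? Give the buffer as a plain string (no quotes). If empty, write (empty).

After op 1 (insert('O')): buf='ODFPO' cursor=1
After op 2 (delete): buf='OFPO' cursor=1
After op 3 (end): buf='OFPO' cursor=4
After op 4 (insert('D')): buf='OFPOD' cursor=5
After op 5 (right): buf='OFPOD' cursor=5
After op 6 (backspace): buf='OFPO' cursor=4
After op 7 (delete): buf='OFPO' cursor=4
After op 8 (insert('I')): buf='OFPOI' cursor=5
After op 9 (backspace): buf='OFPO' cursor=4
After op 10 (insert('K')): buf='OFPOK' cursor=5

Answer: OFPOK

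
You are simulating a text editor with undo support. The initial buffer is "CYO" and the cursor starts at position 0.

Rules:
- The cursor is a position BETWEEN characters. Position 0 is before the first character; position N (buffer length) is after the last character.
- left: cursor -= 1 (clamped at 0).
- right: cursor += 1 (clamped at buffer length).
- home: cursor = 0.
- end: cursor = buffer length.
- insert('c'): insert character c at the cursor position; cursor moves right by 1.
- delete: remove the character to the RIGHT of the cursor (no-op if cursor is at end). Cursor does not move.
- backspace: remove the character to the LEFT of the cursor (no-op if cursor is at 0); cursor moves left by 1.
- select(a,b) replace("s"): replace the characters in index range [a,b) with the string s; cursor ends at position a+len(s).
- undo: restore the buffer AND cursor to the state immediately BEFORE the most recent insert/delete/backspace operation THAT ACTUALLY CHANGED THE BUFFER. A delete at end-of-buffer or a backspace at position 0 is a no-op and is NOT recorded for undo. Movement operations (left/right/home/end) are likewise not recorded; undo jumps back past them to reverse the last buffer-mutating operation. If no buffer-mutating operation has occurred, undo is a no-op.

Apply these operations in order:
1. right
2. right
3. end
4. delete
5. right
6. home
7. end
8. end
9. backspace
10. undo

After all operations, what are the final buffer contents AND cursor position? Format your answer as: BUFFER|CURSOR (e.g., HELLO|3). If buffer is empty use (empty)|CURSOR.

After op 1 (right): buf='CYO' cursor=1
After op 2 (right): buf='CYO' cursor=2
After op 3 (end): buf='CYO' cursor=3
After op 4 (delete): buf='CYO' cursor=3
After op 5 (right): buf='CYO' cursor=3
After op 6 (home): buf='CYO' cursor=0
After op 7 (end): buf='CYO' cursor=3
After op 8 (end): buf='CYO' cursor=3
After op 9 (backspace): buf='CY' cursor=2
After op 10 (undo): buf='CYO' cursor=3

Answer: CYO|3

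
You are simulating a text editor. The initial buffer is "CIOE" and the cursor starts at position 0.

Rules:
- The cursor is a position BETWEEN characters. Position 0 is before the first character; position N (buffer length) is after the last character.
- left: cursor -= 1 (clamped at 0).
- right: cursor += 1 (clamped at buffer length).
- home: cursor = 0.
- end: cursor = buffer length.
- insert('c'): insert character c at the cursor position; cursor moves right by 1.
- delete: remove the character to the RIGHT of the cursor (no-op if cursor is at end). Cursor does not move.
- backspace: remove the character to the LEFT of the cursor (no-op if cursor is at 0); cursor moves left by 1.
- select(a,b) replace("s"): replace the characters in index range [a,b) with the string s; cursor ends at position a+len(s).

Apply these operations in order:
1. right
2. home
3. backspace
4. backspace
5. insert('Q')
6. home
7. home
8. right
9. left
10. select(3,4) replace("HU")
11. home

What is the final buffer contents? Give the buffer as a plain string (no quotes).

After op 1 (right): buf='CIOE' cursor=1
After op 2 (home): buf='CIOE' cursor=0
After op 3 (backspace): buf='CIOE' cursor=0
After op 4 (backspace): buf='CIOE' cursor=0
After op 5 (insert('Q')): buf='QCIOE' cursor=1
After op 6 (home): buf='QCIOE' cursor=0
After op 7 (home): buf='QCIOE' cursor=0
After op 8 (right): buf='QCIOE' cursor=1
After op 9 (left): buf='QCIOE' cursor=0
After op 10 (select(3,4) replace("HU")): buf='QCIHUE' cursor=5
After op 11 (home): buf='QCIHUE' cursor=0

Answer: QCIHUE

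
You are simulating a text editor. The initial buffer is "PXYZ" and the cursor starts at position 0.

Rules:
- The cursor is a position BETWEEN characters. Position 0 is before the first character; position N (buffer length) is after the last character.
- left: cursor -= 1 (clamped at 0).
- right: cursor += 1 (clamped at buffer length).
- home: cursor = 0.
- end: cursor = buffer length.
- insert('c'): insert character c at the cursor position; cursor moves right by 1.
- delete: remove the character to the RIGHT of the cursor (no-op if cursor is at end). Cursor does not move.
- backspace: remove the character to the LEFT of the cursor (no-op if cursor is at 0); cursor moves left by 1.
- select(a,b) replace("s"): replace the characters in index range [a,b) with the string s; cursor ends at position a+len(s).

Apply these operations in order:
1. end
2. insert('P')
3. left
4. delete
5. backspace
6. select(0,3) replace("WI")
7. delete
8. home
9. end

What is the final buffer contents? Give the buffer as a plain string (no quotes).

After op 1 (end): buf='PXYZ' cursor=4
After op 2 (insert('P')): buf='PXYZP' cursor=5
After op 3 (left): buf='PXYZP' cursor=4
After op 4 (delete): buf='PXYZ' cursor=4
After op 5 (backspace): buf='PXY' cursor=3
After op 6 (select(0,3) replace("WI")): buf='WI' cursor=2
After op 7 (delete): buf='WI' cursor=2
After op 8 (home): buf='WI' cursor=0
After op 9 (end): buf='WI' cursor=2

Answer: WI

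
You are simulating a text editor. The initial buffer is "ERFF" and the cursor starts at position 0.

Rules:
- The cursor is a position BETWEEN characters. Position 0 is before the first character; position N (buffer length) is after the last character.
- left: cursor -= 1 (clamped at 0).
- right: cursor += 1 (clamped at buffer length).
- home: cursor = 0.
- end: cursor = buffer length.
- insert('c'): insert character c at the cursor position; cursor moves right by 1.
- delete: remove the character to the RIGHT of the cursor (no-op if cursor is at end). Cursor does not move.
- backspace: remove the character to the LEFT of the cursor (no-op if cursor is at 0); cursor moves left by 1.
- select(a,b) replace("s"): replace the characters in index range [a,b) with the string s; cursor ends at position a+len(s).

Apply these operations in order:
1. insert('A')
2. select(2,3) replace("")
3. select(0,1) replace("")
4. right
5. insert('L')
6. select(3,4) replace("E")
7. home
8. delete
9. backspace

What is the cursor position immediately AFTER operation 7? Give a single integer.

After op 1 (insert('A')): buf='AERFF' cursor=1
After op 2 (select(2,3) replace("")): buf='AEFF' cursor=2
After op 3 (select(0,1) replace("")): buf='EFF' cursor=0
After op 4 (right): buf='EFF' cursor=1
After op 5 (insert('L')): buf='ELFF' cursor=2
After op 6 (select(3,4) replace("E")): buf='ELFE' cursor=4
After op 7 (home): buf='ELFE' cursor=0

Answer: 0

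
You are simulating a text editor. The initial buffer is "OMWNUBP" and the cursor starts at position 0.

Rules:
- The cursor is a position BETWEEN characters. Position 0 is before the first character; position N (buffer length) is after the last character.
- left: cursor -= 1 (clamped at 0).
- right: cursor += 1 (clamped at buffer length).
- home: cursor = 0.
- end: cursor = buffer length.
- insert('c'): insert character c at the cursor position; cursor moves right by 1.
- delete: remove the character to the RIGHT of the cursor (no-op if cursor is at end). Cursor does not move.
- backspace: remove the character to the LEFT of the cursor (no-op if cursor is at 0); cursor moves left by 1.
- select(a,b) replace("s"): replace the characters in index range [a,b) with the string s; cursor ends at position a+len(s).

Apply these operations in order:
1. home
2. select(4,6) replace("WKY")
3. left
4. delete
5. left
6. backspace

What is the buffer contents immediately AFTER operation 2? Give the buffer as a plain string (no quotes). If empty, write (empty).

Answer: OMWNWKYP

Derivation:
After op 1 (home): buf='OMWNUBP' cursor=0
After op 2 (select(4,6) replace("WKY")): buf='OMWNWKYP' cursor=7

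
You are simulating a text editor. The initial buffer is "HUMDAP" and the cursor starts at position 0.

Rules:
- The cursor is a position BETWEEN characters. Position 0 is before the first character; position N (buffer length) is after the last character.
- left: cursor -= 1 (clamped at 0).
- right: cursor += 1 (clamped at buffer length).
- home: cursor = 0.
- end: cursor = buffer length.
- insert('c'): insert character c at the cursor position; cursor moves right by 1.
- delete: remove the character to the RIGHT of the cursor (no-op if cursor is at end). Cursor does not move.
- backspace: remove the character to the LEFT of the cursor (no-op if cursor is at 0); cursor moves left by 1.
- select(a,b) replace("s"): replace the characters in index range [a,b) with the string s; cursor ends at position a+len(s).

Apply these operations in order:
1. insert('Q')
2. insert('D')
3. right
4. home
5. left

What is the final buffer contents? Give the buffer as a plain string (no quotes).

Answer: QDHUMDAP

Derivation:
After op 1 (insert('Q')): buf='QHUMDAP' cursor=1
After op 2 (insert('D')): buf='QDHUMDAP' cursor=2
After op 3 (right): buf='QDHUMDAP' cursor=3
After op 4 (home): buf='QDHUMDAP' cursor=0
After op 5 (left): buf='QDHUMDAP' cursor=0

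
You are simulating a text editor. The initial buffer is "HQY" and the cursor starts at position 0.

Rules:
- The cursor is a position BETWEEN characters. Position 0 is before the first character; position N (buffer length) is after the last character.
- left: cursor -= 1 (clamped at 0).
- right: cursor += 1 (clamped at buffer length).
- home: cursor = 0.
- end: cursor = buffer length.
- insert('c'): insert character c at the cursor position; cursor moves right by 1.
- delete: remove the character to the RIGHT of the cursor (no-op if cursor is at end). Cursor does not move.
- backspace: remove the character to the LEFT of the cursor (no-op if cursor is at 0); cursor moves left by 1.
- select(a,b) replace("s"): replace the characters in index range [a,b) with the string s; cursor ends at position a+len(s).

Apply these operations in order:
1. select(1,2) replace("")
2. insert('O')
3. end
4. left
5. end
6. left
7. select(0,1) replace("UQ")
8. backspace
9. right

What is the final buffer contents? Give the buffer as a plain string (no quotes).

After op 1 (select(1,2) replace("")): buf='HY' cursor=1
After op 2 (insert('O')): buf='HOY' cursor=2
After op 3 (end): buf='HOY' cursor=3
After op 4 (left): buf='HOY' cursor=2
After op 5 (end): buf='HOY' cursor=3
After op 6 (left): buf='HOY' cursor=2
After op 7 (select(0,1) replace("UQ")): buf='UQOY' cursor=2
After op 8 (backspace): buf='UOY' cursor=1
After op 9 (right): buf='UOY' cursor=2

Answer: UOY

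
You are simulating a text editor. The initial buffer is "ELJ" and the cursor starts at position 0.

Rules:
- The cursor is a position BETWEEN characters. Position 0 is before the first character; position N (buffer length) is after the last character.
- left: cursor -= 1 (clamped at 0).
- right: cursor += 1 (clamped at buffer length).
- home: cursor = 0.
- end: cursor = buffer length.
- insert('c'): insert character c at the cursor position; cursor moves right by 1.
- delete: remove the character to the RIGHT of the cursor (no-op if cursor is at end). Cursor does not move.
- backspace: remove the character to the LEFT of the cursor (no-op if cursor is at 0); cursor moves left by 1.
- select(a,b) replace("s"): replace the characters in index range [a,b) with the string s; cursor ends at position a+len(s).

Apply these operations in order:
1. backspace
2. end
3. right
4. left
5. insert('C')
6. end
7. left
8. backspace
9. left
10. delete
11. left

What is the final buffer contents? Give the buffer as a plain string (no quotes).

Answer: EJ

Derivation:
After op 1 (backspace): buf='ELJ' cursor=0
After op 2 (end): buf='ELJ' cursor=3
After op 3 (right): buf='ELJ' cursor=3
After op 4 (left): buf='ELJ' cursor=2
After op 5 (insert('C')): buf='ELCJ' cursor=3
After op 6 (end): buf='ELCJ' cursor=4
After op 7 (left): buf='ELCJ' cursor=3
After op 8 (backspace): buf='ELJ' cursor=2
After op 9 (left): buf='ELJ' cursor=1
After op 10 (delete): buf='EJ' cursor=1
After op 11 (left): buf='EJ' cursor=0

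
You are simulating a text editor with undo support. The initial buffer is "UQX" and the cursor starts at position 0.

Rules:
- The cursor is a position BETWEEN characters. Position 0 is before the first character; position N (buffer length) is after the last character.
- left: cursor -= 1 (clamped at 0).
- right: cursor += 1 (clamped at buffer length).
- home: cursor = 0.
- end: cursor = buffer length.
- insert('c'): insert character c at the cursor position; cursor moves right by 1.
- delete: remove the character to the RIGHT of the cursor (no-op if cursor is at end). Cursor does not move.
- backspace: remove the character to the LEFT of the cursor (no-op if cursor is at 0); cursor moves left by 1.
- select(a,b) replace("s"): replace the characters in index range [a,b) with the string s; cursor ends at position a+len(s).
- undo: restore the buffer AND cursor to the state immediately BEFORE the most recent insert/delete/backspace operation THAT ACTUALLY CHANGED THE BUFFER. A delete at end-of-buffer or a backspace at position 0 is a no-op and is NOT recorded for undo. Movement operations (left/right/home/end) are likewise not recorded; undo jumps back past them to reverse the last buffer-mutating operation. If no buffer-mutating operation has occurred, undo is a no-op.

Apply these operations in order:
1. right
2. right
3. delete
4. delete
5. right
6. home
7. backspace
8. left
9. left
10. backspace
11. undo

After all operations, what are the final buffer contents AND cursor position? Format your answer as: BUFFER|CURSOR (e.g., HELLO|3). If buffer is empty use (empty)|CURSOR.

After op 1 (right): buf='UQX' cursor=1
After op 2 (right): buf='UQX' cursor=2
After op 3 (delete): buf='UQ' cursor=2
After op 4 (delete): buf='UQ' cursor=2
After op 5 (right): buf='UQ' cursor=2
After op 6 (home): buf='UQ' cursor=0
After op 7 (backspace): buf='UQ' cursor=0
After op 8 (left): buf='UQ' cursor=0
After op 9 (left): buf='UQ' cursor=0
After op 10 (backspace): buf='UQ' cursor=0
After op 11 (undo): buf='UQX' cursor=2

Answer: UQX|2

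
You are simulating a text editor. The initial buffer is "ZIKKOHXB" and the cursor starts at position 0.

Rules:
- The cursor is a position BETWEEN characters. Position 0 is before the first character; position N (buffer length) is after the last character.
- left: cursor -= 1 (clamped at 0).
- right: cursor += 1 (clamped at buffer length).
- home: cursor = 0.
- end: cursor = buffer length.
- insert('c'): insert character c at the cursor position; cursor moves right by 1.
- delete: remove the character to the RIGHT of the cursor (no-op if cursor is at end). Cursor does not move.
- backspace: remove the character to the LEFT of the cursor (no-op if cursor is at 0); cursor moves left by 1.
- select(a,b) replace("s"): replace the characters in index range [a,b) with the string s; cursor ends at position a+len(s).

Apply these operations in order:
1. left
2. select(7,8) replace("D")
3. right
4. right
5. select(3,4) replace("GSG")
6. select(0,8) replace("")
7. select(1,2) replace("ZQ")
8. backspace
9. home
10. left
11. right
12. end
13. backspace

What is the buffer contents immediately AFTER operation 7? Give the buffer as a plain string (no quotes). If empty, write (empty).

Answer: XZQ

Derivation:
After op 1 (left): buf='ZIKKOHXB' cursor=0
After op 2 (select(7,8) replace("D")): buf='ZIKKOHXD' cursor=8
After op 3 (right): buf='ZIKKOHXD' cursor=8
After op 4 (right): buf='ZIKKOHXD' cursor=8
After op 5 (select(3,4) replace("GSG")): buf='ZIKGSGOHXD' cursor=6
After op 6 (select(0,8) replace("")): buf='XD' cursor=0
After op 7 (select(1,2) replace("ZQ")): buf='XZQ' cursor=3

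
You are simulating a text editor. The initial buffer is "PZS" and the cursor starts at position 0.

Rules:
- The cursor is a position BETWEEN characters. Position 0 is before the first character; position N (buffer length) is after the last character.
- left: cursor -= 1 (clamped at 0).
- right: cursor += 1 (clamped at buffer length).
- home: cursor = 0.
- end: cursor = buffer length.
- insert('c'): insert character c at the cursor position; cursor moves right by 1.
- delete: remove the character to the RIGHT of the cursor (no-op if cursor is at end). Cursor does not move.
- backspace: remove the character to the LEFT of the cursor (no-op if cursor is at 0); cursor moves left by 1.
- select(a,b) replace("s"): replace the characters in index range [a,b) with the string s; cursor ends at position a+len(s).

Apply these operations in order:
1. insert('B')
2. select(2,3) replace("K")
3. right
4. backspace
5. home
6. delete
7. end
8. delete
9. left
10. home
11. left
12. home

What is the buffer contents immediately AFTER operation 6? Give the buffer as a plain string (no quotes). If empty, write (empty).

After op 1 (insert('B')): buf='BPZS' cursor=1
After op 2 (select(2,3) replace("K")): buf='BPKS' cursor=3
After op 3 (right): buf='BPKS' cursor=4
After op 4 (backspace): buf='BPK' cursor=3
After op 5 (home): buf='BPK' cursor=0
After op 6 (delete): buf='PK' cursor=0

Answer: PK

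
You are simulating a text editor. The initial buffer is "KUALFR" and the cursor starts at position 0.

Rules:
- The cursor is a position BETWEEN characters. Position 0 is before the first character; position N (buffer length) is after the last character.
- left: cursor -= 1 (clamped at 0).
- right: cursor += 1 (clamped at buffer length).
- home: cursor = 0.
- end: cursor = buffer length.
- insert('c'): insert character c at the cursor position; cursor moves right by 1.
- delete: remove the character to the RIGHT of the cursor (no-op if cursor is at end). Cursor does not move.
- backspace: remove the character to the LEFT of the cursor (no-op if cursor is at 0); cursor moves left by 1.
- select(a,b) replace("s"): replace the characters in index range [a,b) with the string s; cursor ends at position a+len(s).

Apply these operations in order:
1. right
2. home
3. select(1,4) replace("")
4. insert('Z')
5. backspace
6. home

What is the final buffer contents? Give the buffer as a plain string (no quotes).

Answer: KFR

Derivation:
After op 1 (right): buf='KUALFR' cursor=1
After op 2 (home): buf='KUALFR' cursor=0
After op 3 (select(1,4) replace("")): buf='KFR' cursor=1
After op 4 (insert('Z')): buf='KZFR' cursor=2
After op 5 (backspace): buf='KFR' cursor=1
After op 6 (home): buf='KFR' cursor=0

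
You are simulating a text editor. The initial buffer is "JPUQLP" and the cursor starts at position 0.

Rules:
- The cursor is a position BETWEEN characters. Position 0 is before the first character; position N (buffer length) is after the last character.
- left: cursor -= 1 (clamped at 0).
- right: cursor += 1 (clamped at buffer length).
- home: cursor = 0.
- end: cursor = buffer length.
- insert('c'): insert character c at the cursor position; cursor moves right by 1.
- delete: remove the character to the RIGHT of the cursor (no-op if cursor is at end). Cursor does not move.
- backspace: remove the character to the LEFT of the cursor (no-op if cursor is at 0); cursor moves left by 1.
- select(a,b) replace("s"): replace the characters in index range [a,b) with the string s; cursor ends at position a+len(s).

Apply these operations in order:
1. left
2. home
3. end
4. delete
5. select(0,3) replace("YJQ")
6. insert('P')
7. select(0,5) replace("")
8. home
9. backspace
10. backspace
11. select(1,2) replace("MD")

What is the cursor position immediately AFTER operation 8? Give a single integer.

Answer: 0

Derivation:
After op 1 (left): buf='JPUQLP' cursor=0
After op 2 (home): buf='JPUQLP' cursor=0
After op 3 (end): buf='JPUQLP' cursor=6
After op 4 (delete): buf='JPUQLP' cursor=6
After op 5 (select(0,3) replace("YJQ")): buf='YJQQLP' cursor=3
After op 6 (insert('P')): buf='YJQPQLP' cursor=4
After op 7 (select(0,5) replace("")): buf='LP' cursor=0
After op 8 (home): buf='LP' cursor=0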